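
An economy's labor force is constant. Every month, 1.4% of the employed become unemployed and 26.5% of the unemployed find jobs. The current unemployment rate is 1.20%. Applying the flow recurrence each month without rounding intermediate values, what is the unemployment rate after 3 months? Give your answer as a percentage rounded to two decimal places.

Unemployment rate after three months ≈ 3.59%.

With a fixed labor force, u_{t+1} = u_t + s·(1−u_t) − f·u_t = u_t·(1−s−f) + s.
Here 1−s−f = 0.721 and s = 0.014.
u_1 = 0.012000 × 0.721 + 0.014 = 0.022652.
u_2 = 0.022652 × 0.721 + 0.014 = 0.030332.
u_3 = 0.030332 × 0.721 + 0.014 = 0.035869.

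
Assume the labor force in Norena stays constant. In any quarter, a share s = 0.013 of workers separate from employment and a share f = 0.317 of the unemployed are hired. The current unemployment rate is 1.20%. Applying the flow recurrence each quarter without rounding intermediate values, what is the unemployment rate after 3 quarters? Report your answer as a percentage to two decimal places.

Unemployment rate after three quarters ≈ 3.12%.

With a fixed labor force, u_{t+1} = u_t + s·(1−u_t) − f·u_t = u_t·(1−s−f) + s.
Here 1−s−f = 0.670 and s = 0.013.
u_1 = 0.012000 × 0.670 + 0.013 = 0.021040.
u_2 = 0.021040 × 0.670 + 0.013 = 0.027097.
u_3 = 0.027097 × 0.670 + 0.013 = 0.031155.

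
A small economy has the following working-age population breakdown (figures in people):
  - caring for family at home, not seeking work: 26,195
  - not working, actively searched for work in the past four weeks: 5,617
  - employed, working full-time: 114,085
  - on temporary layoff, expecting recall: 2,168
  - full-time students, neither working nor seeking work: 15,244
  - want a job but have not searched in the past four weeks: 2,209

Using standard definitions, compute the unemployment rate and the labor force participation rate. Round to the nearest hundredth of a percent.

Employed = 114,085.
Unemployed = 5,617 + 2,168 = 7,785 (jobless and actively searching, or on temporary layoff).
Labor force = 114,085 + 7,785 = 121,870.
Not in labor force = 26,195 + 15,244 + 2,209 = 43,648 (those not working and not actively searching are outside the labor force — including those who want a job but have given up searching).
Civilian working-age population = 121,870 + 43,648 = 165,518.
Unemployment rate = 7,785 / 121,870 = 6.39%.
Labor force participation rate = 121,870 / 165,518 = 73.63%.

Unemployment rate ≈ 6.39%; labor force participation rate ≈ 73.63%.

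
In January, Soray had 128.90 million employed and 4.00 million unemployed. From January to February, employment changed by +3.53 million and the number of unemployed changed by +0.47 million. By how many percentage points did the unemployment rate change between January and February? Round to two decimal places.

January: labor force = 128.90 + 4.00 = 132.90; u = 4.00/132.90 = 3.01%.
February: labor force = 132.43 + 4.47 = 136.90; u = 4.47/136.90 = 3.27%.
Change = 3.27% − 3.01% = +0.26 pp.

The unemployment rate changed by +0.26 percentage points.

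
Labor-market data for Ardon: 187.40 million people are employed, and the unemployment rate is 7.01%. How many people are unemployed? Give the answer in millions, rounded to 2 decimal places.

About 14.13 million are unemployed.

Let U be the number unemployed. The labor force is E + U, and U/(E+U) = 0.0701.
So U = 0.0701 × 187.40 / (1 − 0.0701) = 13.1367 / 0.9299 ≈ 14.13 million.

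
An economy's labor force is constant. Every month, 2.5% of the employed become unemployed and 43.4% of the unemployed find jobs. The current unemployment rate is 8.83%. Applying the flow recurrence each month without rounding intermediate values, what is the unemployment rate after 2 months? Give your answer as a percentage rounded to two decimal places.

With a fixed labor force, u_{t+1} = u_t + s·(1−u_t) − f·u_t = u_t·(1−s−f) + s.
Here 1−s−f = 0.541 and s = 0.025.
u_1 = 0.088300 × 0.541 + 0.025 = 0.072770.
u_2 = 0.072770 × 0.541 + 0.025 = 0.064369.

Unemployment rate after two months ≈ 6.44%.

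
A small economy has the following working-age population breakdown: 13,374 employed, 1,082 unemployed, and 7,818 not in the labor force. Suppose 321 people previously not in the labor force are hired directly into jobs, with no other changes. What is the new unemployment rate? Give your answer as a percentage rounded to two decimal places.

New unemployment rate ≈ 7.32%.

Initially, labor force = 13,374 + 1,082 = 14,456, so u = 1,082/14,456 = 7.48%.
After the change, employed and labor force both rise by 321; unemployed unchanged → E = 13,695, U = 1,082, labor force = 14,777.
New unemployment rate = 1,082 / 14,777 = 7.32%.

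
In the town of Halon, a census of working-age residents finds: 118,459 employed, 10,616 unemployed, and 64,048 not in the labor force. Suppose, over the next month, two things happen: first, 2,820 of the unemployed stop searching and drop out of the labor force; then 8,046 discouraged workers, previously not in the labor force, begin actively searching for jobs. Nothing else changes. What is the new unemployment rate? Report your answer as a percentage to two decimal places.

New unemployment rate ≈ 11.80%.

Initially, labor force = 118,459 + 10,616 = 129,075, so u = 10,616/129,075 = 8.22%.
After the first change, unemployed and labor force both fall by 2,820 → E = 118,459, U = 7,796, labor force = 126,255.
After the second change, unemployed and labor force both rise by 8,046 → E = 118,459, U = 15,842, labor force = 134,301.
New unemployment rate = 15,842 / 134,301 = 11.80%.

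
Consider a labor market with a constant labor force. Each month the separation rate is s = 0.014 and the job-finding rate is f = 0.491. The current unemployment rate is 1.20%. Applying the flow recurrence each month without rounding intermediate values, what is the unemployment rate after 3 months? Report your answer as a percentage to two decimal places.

With a fixed labor force, u_{t+1} = u_t + s·(1−u_t) − f·u_t = u_t·(1−s−f) + s.
Here 1−s−f = 0.495 and s = 0.014.
u_1 = 0.012000 × 0.495 + 0.014 = 0.019940.
u_2 = 0.019940 × 0.495 + 0.014 = 0.023870.
u_3 = 0.023870 × 0.495 + 0.014 = 0.025816.

Unemployment rate after three months ≈ 2.58%.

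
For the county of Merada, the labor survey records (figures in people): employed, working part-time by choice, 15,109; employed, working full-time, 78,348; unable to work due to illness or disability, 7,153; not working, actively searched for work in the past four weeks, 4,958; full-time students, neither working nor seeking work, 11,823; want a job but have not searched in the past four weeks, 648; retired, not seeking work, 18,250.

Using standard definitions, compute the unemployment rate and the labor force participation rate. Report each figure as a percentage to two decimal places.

Employed = 15,109 + 78,348 = 93,457.
Unemployed = 4,958.
Labor force = 93,457 + 4,958 = 98,415.
Not in labor force = 7,153 + 11,823 + 648 + 18,250 = 37,874 (those not working and not actively searching are outside the labor force — including those who want a job but have given up searching).
Civilian working-age population = 98,415 + 37,874 = 136,289.
Unemployment rate = 4,958 / 98,415 = 5.04%.
Labor force participation rate = 98,415 / 136,289 = 72.21%.

Unemployment rate ≈ 5.04%; labor force participation rate ≈ 72.21%.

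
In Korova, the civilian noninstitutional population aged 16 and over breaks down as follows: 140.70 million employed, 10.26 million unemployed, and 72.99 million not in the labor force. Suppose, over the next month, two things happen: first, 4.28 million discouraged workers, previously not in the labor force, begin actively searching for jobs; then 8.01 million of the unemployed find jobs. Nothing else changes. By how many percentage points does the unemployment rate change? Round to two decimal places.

The unemployment rate changes by −2.59 percentage points.

Initially, labor force = 140.70 + 10.26 = 150.96 million, so u = 10.26/150.96 = 6.80%.
After the first change, unemployed and labor force both rise by 4.28 → E = 140.70, U = 14.54, labor force = 155.24 million.
After the second change, unemployed falls and employed rises by 8.01; labor force unchanged → E = 148.71, U = 6.53, labor force = 155.24 million.
New unemployment rate = 6.53 / 155.24 = 4.21%.
Change = 4.21% − 6.80% = −2.59 percentage points.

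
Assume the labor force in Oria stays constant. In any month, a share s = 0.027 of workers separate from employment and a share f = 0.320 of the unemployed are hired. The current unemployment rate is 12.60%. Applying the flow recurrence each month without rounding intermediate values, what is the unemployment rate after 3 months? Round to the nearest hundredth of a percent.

With a fixed labor force, u_{t+1} = u_t + s·(1−u_t) − f·u_t = u_t·(1−s−f) + s.
Here 1−s−f = 0.653 and s = 0.027.
u_1 = 0.126000 × 0.653 + 0.027 = 0.109278.
u_2 = 0.109278 × 0.653 + 0.027 = 0.098359.
u_3 = 0.098359 × 0.653 + 0.027 = 0.091228.

Unemployment rate after three months ≈ 9.12%.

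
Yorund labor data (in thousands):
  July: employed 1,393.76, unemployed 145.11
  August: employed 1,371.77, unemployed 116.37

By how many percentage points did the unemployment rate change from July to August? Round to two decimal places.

July: labor force = 1,393.76 + 145.11 = 1,538.87; u = 145.11/1,538.87 = 9.43%.
August: labor force = 1,371.77 + 116.37 = 1,488.14; u = 116.37/1,488.14 = 7.82%.
Change = 7.82% − 9.43% = −1.61 pp.

The unemployment rate changed by −1.61 percentage points.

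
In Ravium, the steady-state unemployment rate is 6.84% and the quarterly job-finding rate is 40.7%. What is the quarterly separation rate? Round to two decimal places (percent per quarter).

Separation rate ≈ 2.99% per quarter.

From u* = s/(s+f): s = u·f/(1−u).
s = 0.0684 × 40.7 / (1 − 0.0684) = 2.7839 / 0.9316 ≈ 2.99% per quarter.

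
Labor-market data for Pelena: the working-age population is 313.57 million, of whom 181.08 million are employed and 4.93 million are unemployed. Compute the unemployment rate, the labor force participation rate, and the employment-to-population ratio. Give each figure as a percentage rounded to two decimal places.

Labor force = employed + unemployed = 181.08 + 4.93 = 186.01 million.
Unemployment rate = 4.93 / 186.01 = 2.65%.
Labor force participation rate = 186.01 / 313.57 = 59.32%.
Employment-population ratio = 181.08 / 313.57 = 57.75%.

Unemployment rate ≈ 2.65%; labor force participation rate ≈ 59.32%; employment-population ratio ≈ 57.75%.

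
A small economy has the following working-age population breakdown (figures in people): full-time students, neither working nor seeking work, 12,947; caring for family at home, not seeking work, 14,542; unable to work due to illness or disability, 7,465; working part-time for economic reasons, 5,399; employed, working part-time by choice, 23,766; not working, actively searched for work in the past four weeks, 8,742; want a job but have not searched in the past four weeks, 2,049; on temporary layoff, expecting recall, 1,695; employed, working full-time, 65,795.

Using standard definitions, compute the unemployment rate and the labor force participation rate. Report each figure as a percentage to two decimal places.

Employed = 5,399 + 23,766 + 65,795 = 94,960 (anyone who worked, including part-time for economic reasons, counts as employed).
Unemployed = 8,742 + 1,695 = 10,437 (jobless and actively searching, or on temporary layoff).
Labor force = 94,960 + 10,437 = 105,397.
Not in labor force = 12,947 + 14,542 + 7,465 + 2,049 = 37,003 (those not working and not actively searching are outside the labor force — including those who want a job but have given up searching).
Civilian working-age population = 105,397 + 37,003 = 142,400.
Unemployment rate = 10,437 / 105,397 = 9.90%.
Labor force participation rate = 105,397 / 142,400 = 74.01%.

Unemployment rate ≈ 9.90%; labor force participation rate ≈ 74.01%.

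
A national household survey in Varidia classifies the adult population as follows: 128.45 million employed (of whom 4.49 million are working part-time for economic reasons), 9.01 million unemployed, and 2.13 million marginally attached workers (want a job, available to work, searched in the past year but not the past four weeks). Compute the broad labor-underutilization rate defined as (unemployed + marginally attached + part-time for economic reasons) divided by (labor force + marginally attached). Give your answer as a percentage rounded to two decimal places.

Labor force = 128.45 + 9.01 = 137.46 million.
Numerator = 9.01 + 2.13 + 4.49 = 15.63 million.
Denominator = 137.46 + 2.13 = 139.59 million.
Broad rate = 15.63 / 139.59 = 11.20%.

Broad underutilization rate ≈ 11.20%.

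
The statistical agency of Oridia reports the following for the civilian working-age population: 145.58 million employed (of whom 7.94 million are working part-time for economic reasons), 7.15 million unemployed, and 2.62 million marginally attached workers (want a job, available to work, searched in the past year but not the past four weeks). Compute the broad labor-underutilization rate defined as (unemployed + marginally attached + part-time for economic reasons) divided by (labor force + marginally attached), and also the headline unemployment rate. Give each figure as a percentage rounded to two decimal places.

Broad underutilization rate ≈ 11.40%; headline unemployment rate ≈ 4.68%.

Labor force = 145.58 + 7.15 = 152.73 million.
Numerator = 7.15 + 2.62 + 7.94 = 17.71 million.
Denominator = 152.73 + 2.62 = 155.35 million.
Broad rate = 17.71 / 155.35 = 11.40%.
Headline unemployment rate = 7.15 / 152.73 = 4.68%.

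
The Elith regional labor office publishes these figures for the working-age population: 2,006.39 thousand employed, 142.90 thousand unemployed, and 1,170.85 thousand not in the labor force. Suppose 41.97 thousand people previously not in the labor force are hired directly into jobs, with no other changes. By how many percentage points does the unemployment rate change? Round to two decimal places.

The unemployment rate changes by −0.13 percentage points.

Initially, labor force = 2,006.39 + 142.90 = 2,149.29 thousand, so u = 142.90/2,149.29 = 6.65%.
After the change, employed and labor force both rise by 41.97; unemployed unchanged → E = 2,048.36, U = 142.90, labor force = 2,191.26 thousand.
New unemployment rate = 142.90 / 2,191.26 = 6.52%.
Change = 6.52% − 6.65% = −0.13 percentage points.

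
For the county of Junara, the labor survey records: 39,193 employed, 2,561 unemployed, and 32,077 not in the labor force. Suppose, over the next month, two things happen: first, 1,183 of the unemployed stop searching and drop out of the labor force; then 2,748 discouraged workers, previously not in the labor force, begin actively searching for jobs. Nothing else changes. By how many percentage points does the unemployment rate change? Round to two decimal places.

The unemployment rate changes by +3.39 percentage points.

Initially, labor force = 39,193 + 2,561 = 41,754, so u = 2,561/41,754 = 6.13%.
After the first change, unemployed and labor force both fall by 1,183 → E = 39,193, U = 1,378, labor force = 40,571.
After the second change, unemployed and labor force both rise by 2,748 → E = 39,193, U = 4,126, labor force = 43,319.
New unemployment rate = 4,126 / 43,319 = 9.52%.
Change = 9.52% − 6.13% = +3.39 percentage points.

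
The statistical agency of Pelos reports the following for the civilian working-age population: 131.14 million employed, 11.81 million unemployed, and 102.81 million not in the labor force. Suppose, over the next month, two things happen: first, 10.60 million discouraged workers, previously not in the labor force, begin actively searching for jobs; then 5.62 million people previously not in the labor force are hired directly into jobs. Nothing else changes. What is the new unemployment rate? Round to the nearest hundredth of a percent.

New unemployment rate ≈ 14.08%.

Initially, labor force = 131.14 + 11.81 = 142.95 million, so u = 11.81/142.95 = 8.26%.
After the first change, unemployed and labor force both rise by 10.60 → E = 131.14, U = 22.41, labor force = 153.55 million.
After the second change, employed and labor force both rise by 5.62; unemployed unchanged → E = 136.76, U = 22.41, labor force = 159.17 million.
New unemployment rate = 22.41 / 159.17 = 14.08%.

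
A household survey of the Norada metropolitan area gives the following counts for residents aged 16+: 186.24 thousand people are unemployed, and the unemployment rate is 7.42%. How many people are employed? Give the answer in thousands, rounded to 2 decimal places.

About 2,323.73 thousand are employed.

Labor force = U / u = 186.24 / 0.0742 ≈ 2,509.97 thousand.
Employed = labor force − unemployed = 2,509.97 − 186.24 = 2,323.73 thousand.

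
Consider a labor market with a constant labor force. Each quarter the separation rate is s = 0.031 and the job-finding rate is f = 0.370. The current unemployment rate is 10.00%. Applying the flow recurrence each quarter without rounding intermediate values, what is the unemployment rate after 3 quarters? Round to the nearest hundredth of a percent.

With a fixed labor force, u_{t+1} = u_t + s·(1−u_t) − f·u_t = u_t·(1−s−f) + s.
Here 1−s−f = 0.599 and s = 0.031.
u_1 = 0.100000 × 0.599 + 0.031 = 0.090900.
u_2 = 0.090900 × 0.599 + 0.031 = 0.085449.
u_3 = 0.085449 × 0.599 + 0.031 = 0.082184.

Unemployment rate after three quarters ≈ 8.22%.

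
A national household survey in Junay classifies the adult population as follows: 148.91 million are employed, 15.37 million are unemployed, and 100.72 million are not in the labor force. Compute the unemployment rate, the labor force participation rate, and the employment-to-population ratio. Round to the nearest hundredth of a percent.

Unemployment rate ≈ 9.36%; labor force participation rate ≈ 61.99%; employment-population ratio ≈ 56.19%.

Labor force = employed + unemployed = 148.91 + 15.37 = 164.28 million.
Working-age population = 164.28 + 100.72 = 265.00 million.
Unemployment rate = 15.37 / 164.28 = 9.36%.
Labor force participation rate = 164.28 / 265.00 = 61.99%.
Employment-population ratio = 148.91 / 265.00 = 56.19%.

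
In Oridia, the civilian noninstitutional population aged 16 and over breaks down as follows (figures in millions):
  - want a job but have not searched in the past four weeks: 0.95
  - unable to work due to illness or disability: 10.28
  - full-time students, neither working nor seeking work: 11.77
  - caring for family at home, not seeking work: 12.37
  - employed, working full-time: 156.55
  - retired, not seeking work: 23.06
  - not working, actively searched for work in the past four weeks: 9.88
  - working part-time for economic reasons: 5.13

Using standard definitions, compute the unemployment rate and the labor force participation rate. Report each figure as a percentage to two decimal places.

Unemployment rate ≈ 5.76%; labor force participation rate ≈ 74.59%.

Employed = 156.55 + 5.13 = 161.68 million (anyone who worked, including part-time for economic reasons, counts as employed).
Unemployed = 9.88 million.
Labor force = 161.68 + 9.88 = 171.56 million.
Not in labor force = 0.95 + 10.28 + 11.77 + 12.37 + 23.06 = 58.43 million (those not working and not actively searching are outside the labor force — including those who want a job but have given up searching).
Civilian working-age population = 171.56 + 58.43 = 229.99 million.
Unemployment rate = 9.88 / 171.56 = 5.76%.
Labor force participation rate = 171.56 / 229.99 = 74.59%.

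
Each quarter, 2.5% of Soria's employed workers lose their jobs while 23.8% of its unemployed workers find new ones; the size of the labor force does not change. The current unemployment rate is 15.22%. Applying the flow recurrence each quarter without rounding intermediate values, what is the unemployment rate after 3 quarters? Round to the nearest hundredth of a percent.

Unemployment rate after three quarters ≈ 11.79%.

With a fixed labor force, u_{t+1} = u_t + s·(1−u_t) − f·u_t = u_t·(1−s−f) + s.
Here 1−s−f = 0.737 and s = 0.025.
u_1 = 0.152200 × 0.737 + 0.025 = 0.137171.
u_2 = 0.137171 × 0.737 + 0.025 = 0.126095.
u_3 = 0.126095 × 0.737 + 0.025 = 0.117932.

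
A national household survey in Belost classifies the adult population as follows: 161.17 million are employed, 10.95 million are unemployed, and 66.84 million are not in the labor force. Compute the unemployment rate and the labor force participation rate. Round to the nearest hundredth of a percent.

Labor force = employed + unemployed = 161.17 + 10.95 = 172.12 million.
Working-age population = 172.12 + 66.84 = 238.96 million.
Unemployment rate = 10.95 / 172.12 = 6.36%.
Labor force participation rate = 172.12 / 238.96 = 72.03%.

Unemployment rate ≈ 6.36%; labor force participation rate ≈ 72.03%.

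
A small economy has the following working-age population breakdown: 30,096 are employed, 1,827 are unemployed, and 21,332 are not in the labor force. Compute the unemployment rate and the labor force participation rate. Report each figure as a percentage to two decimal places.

Unemployment rate ≈ 5.72%; labor force participation rate ≈ 59.94%.

Labor force = employed + unemployed = 30,096 + 1,827 = 31,923.
Working-age population = 31,923 + 21,332 = 53,255.
Unemployment rate = 1,827 / 31,923 = 5.72%.
Labor force participation rate = 31,923 / 53,255 = 59.94%.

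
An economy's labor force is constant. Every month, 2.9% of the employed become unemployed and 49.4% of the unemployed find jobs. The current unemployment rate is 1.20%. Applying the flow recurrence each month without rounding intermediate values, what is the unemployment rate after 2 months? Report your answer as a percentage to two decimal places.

With a fixed labor force, u_{t+1} = u_t + s·(1−u_t) − f·u_t = u_t·(1−s−f) + s.
Here 1−s−f = 0.477 and s = 0.029.
u_1 = 0.012000 × 0.477 + 0.029 = 0.034724.
u_2 = 0.034724 × 0.477 + 0.029 = 0.045563.

Unemployment rate after two months ≈ 4.56%.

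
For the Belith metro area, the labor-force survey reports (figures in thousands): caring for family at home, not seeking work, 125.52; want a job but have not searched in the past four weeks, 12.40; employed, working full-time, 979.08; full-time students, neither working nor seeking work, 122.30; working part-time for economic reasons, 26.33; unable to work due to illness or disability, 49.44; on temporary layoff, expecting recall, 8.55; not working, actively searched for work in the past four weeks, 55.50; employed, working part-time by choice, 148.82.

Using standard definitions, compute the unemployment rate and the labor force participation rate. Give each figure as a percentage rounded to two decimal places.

Unemployment rate ≈ 5.26%; labor force participation rate ≈ 79.73%.

Employed = 979.08 + 26.33 + 148.82 = 1,154.23 thousand (anyone who worked, including part-time for economic reasons, counts as employed).
Unemployed = 8.55 + 55.50 = 64.05 thousand (jobless and actively searching, or on temporary layoff).
Labor force = 1,154.23 + 64.05 = 1,218.28 thousand.
Not in labor force = 125.52 + 12.40 + 122.30 + 49.44 = 309.66 thousand (those not working and not actively searching are outside the labor force — including those who want a job but have given up searching).
Civilian working-age population = 1,218.28 + 309.66 = 1,527.94 thousand.
Unemployment rate = 64.05 / 1,218.28 = 5.26%.
Labor force participation rate = 1,218.28 / 1,527.94 = 79.73%.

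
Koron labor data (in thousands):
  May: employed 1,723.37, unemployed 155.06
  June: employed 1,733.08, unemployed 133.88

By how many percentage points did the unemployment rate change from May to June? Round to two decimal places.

The unemployment rate changed by −1.08 percentage points.

May: labor force = 1,723.37 + 155.06 = 1,878.43; u = 155.06/1,878.43 = 8.25%.
June: labor force = 1,733.08 + 133.88 = 1,866.96; u = 133.88/1,866.96 = 7.17%.
Change = 7.17% − 8.25% = −1.08 pp.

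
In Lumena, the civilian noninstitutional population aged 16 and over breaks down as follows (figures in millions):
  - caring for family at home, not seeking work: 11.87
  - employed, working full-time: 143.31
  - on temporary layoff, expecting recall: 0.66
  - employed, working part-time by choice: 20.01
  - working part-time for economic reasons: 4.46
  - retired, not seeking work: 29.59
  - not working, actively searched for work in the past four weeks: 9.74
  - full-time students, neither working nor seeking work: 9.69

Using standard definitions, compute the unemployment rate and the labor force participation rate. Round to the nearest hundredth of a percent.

Employed = 143.31 + 20.01 + 4.46 = 167.78 million (anyone who worked, including part-time for economic reasons, counts as employed).
Unemployed = 0.66 + 9.74 = 10.40 million (jobless and actively searching, or on temporary layoff).
Labor force = 167.78 + 10.40 = 178.18 million.
Not in labor force = 11.87 + 29.59 + 9.69 = 51.15 million (those not working and not actively searching are outside the labor force).
Civilian working-age population = 178.18 + 51.15 = 229.33 million.
Unemployment rate = 10.40 / 178.18 = 5.84%.
Labor force participation rate = 178.18 / 229.33 = 77.70%.

Unemployment rate ≈ 5.84%; labor force participation rate ≈ 77.70%.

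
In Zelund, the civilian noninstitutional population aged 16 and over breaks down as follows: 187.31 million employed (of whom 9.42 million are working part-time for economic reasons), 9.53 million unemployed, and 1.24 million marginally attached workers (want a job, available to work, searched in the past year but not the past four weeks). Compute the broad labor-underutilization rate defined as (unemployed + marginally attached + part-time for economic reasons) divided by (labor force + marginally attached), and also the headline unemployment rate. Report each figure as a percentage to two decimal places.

Broad underutilization rate ≈ 10.19%; headline unemployment rate ≈ 4.84%.

Labor force = 187.31 + 9.53 = 196.84 million.
Numerator = 9.53 + 1.24 + 9.42 = 20.19 million.
Denominator = 196.84 + 1.24 = 198.08 million.
Broad rate = 20.19 / 198.08 = 10.19%.
Headline unemployment rate = 9.53 / 196.84 = 4.84%.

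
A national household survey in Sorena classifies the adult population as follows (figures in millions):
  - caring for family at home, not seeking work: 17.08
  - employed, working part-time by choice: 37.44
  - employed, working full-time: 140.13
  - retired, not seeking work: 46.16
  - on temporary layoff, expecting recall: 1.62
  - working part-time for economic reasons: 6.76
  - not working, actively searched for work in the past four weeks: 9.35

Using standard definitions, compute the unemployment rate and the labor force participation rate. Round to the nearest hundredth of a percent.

Unemployment rate ≈ 5.62%; labor force participation rate ≈ 75.54%.

Employed = 37.44 + 140.13 + 6.76 = 184.33 million (anyone who worked, including part-time for economic reasons, counts as employed).
Unemployed = 1.62 + 9.35 = 10.97 million (jobless and actively searching, or on temporary layoff).
Labor force = 184.33 + 10.97 = 195.30 million.
Not in labor force = 17.08 + 46.16 = 63.24 million (those not working and not actively searching are outside the labor force).
Civilian working-age population = 195.30 + 63.24 = 258.54 million.
Unemployment rate = 10.97 / 195.30 = 5.62%.
Labor force participation rate = 195.30 / 258.54 = 75.54%.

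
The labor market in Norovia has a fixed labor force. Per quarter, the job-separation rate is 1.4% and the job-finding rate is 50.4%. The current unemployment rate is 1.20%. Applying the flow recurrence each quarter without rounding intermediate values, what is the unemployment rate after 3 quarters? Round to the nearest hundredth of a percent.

Unemployment rate after three quarters ≈ 2.53%.

With a fixed labor force, u_{t+1} = u_t + s·(1−u_t) − f·u_t = u_t·(1−s−f) + s.
Here 1−s−f = 0.482 and s = 0.014.
u_1 = 0.012000 × 0.482 + 0.014 = 0.019784.
u_2 = 0.019784 × 0.482 + 0.014 = 0.023536.
u_3 = 0.023536 × 0.482 + 0.014 = 0.025344.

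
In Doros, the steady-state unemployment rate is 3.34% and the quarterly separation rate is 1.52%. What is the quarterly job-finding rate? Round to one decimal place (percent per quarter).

Job-finding rate ≈ 44.0% per quarter.

From u* = s/(s+f): f = s·(1−u)/u.
f = 1.52 × (1 − 0.0334) / 0.0334 = 1.4692 / 0.0334 ≈ 44.0% per quarter.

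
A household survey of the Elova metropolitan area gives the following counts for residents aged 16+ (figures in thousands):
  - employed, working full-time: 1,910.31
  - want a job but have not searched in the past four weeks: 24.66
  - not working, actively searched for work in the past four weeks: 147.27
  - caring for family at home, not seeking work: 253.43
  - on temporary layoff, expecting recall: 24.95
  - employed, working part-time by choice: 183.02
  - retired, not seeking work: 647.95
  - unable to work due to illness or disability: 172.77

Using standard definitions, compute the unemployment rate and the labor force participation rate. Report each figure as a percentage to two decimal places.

Employed = 1,910.31 + 183.02 = 2,093.33 thousand.
Unemployed = 147.27 + 24.95 = 172.22 thousand (jobless and actively searching, or on temporary layoff).
Labor force = 2,093.33 + 172.22 = 2,265.55 thousand.
Not in labor force = 24.66 + 253.43 + 647.95 + 172.77 = 1,098.81 thousand (those not working and not actively searching are outside the labor force — including those who want a job but have given up searching).
Civilian working-age population = 2,265.55 + 1,098.81 = 3,364.36 thousand.
Unemployment rate = 172.22 / 2,265.55 = 7.60%.
Labor force participation rate = 2,265.55 / 3,364.36 = 67.34%.

Unemployment rate ≈ 7.60%; labor force participation rate ≈ 67.34%.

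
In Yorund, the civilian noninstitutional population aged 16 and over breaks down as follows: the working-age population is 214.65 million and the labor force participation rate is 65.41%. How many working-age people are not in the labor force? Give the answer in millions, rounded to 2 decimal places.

Share not in the labor force = 1 − 0.6541 = 0.3459.
Not in labor force = 0.3459 × 214.65 ≈ 74.25 million.

About 74.25 million are not in the labor force.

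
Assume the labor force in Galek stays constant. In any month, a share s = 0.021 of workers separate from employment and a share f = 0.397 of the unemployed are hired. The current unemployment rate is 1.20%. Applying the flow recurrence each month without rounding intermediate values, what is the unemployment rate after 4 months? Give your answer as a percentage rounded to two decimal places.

Unemployment rate after four months ≈ 4.59%.

With a fixed labor force, u_{t+1} = u_t + s·(1−u_t) − f·u_t = u_t·(1−s−f) + s.
Here 1−s−f = 0.582 and s = 0.021.
u_1 = 0.012000 × 0.582 + 0.021 = 0.027984.
u_2 = 0.027984 × 0.582 + 0.021 = 0.037287.
u_3 = 0.037287 × 0.582 + 0.021 = 0.042701.
u_4 = 0.042701 × 0.582 + 0.021 = 0.045852.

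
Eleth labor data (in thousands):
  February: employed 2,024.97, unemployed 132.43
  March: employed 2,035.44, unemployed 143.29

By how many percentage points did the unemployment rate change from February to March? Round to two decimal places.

The unemployment rate changed by +0.44 percentage points.

February: labor force = 2,024.97 + 132.43 = 2,157.40; u = 132.43/2,157.40 = 6.14%.
March: labor force = 2,035.44 + 143.29 = 2,178.73; u = 143.29/2,178.73 = 6.58%.
Change = 6.58% − 6.14% = +0.44 pp.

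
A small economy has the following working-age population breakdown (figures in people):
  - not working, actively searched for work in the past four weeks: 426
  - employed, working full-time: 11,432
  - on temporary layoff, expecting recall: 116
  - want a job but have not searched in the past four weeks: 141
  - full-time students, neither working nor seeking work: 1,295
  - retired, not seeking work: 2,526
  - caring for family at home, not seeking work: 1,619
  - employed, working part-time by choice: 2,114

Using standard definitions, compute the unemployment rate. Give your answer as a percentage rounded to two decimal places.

Unemployment rate ≈ 3.85%.

Employed = 11,432 + 2,114 = 13,546.
Unemployed = 426 + 116 = 542 (jobless and actively searching, or on temporary layoff).
Labor force = 13,546 + 542 = 14,088.
Unemployment rate = 542 / 14,088 = 3.85%.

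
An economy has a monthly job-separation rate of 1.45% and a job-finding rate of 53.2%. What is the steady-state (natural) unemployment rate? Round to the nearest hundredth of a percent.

At steady state the flows balance: s·E = f·U, so U/(E+U) = s/(s+f).
u* = 1.45 / (1.45 + 53.2) = 1.45 / 54.65 = 2.65%.

Steady-state unemployment rate ≈ 2.65%.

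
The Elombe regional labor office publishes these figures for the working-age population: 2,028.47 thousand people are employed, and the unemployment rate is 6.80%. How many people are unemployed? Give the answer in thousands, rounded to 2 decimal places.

Let U be the number unemployed. The labor force is E + U, and U/(E+U) = 0.0680.
So U = 0.0680 × 2,028.47 / (1 − 0.0680) = 137.9360 / 0.9320 ≈ 148.00 thousand.

About 148.00 thousand are unemployed.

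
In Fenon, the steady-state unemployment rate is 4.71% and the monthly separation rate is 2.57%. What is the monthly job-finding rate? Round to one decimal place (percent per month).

From u* = s/(s+f): f = s·(1−u)/u.
f = 2.57 × (1 − 0.0471) / 0.0471 = 2.4490 / 0.0471 ≈ 52.0% per month.

Job-finding rate ≈ 52.0% per month.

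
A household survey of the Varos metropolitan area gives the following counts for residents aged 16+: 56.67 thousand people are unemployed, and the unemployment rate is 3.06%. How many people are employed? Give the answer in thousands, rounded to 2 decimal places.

Labor force = U / u = 56.67 / 0.0306 ≈ 1,851.96 thousand.
Employed = labor force − unemployed = 1,851.96 − 56.67 = 1,795.29 thousand.

About 1,795.29 thousand are employed.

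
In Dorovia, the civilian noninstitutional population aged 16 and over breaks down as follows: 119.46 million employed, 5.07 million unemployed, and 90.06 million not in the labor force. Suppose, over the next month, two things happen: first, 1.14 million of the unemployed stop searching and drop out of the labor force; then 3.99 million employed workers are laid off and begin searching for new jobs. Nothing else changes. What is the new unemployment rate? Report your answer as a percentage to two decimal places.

Initially, labor force = 119.46 + 5.07 = 124.53 million, so u = 5.07/124.53 = 4.07%.
After the first change, unemployed and labor force both fall by 1.14 → E = 119.46, U = 3.93, labor force = 123.39 million.
After the second change, employed falls and unemployed rises by 3.99; labor force unchanged → E = 115.47, U = 7.92, labor force = 123.39 million.
New unemployment rate = 7.92 / 123.39 = 6.42%.

New unemployment rate ≈ 6.42%.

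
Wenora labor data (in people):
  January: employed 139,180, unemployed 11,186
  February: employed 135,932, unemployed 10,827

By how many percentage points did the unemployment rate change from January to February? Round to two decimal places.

The unemployment rate changed by −0.06 percentage points.

January: labor force = 139,180 + 11,186 = 150,366; u = 11,186/150,366 = 7.44%.
February: labor force = 135,932 + 10,827 = 146,759; u = 10,827/146,759 = 7.38%.
Change = 7.38% − 7.44% = −0.06 pp.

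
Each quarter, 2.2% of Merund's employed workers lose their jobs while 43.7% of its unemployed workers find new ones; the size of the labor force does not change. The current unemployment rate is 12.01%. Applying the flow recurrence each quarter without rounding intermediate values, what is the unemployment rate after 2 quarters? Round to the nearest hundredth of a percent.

With a fixed labor force, u_{t+1} = u_t + s·(1−u_t) − f·u_t = u_t·(1−s−f) + s.
Here 1−s−f = 0.541 and s = 0.022.
u_1 = 0.120100 × 0.541 + 0.022 = 0.086974.
u_2 = 0.086974 × 0.541 + 0.022 = 0.069053.

Unemployment rate after two quarters ≈ 6.91%.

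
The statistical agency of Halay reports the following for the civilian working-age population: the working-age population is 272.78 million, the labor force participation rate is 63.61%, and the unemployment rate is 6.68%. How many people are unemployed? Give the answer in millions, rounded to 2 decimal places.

Labor force = 0.6361 × 272.78 = 173.52 million.
Unemployed = 0.0668 × 173.52 ≈ 11.59 million.

About 11.59 million are unemployed.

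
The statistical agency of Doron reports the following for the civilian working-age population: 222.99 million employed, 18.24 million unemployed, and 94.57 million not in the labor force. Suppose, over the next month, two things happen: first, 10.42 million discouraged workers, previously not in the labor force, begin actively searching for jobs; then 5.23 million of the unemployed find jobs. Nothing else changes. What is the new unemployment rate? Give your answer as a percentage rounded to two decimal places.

Initially, labor force = 222.99 + 18.24 = 241.23 million, so u = 18.24/241.23 = 7.56%.
After the first change, unemployed and labor force both rise by 10.42 → E = 222.99, U = 28.66, labor force = 251.65 million.
After the second change, unemployed falls and employed rises by 5.23; labor force unchanged → E = 228.22, U = 23.43, labor force = 251.65 million.
New unemployment rate = 23.43 / 251.65 = 9.31%.

New unemployment rate ≈ 9.31%.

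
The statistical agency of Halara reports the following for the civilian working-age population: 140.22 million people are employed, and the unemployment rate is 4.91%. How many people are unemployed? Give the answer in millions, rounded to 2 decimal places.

About 7.24 million are unemployed.

Let U be the number unemployed. The labor force is E + U, and U/(E+U) = 0.0491.
So U = 0.0491 × 140.22 / (1 − 0.0491) = 6.8848 / 0.9509 ≈ 7.24 million.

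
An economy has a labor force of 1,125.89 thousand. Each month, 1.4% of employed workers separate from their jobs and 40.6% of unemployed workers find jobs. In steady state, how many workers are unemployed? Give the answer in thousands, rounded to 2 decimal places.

About 37.53 thousand are unemployed in steady state.

Steady-state unemployment rate u* = s/(s+f) = 1.4/(1.4+40.6) = 0.033333.
Unemployed = u* × labor force = 0.033333 × 1,125.89 ≈ 37.53 thousand.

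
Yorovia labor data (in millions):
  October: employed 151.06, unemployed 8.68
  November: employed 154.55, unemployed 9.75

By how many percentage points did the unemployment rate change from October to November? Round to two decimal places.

The unemployment rate changed by +0.50 percentage points.

October: labor force = 151.06 + 8.68 = 159.74; u = 8.68/159.74 = 5.43%.
November: labor force = 154.55 + 9.75 = 164.30; u = 9.75/164.30 = 5.93%.
Change = 5.93% − 5.43% = +0.50 pp.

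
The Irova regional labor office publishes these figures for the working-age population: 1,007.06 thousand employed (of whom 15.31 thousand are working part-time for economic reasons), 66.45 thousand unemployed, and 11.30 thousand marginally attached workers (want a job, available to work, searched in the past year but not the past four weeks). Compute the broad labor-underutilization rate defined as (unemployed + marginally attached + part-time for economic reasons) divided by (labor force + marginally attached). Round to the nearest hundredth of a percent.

Labor force = 1,007.06 + 66.45 = 1,073.51 thousand.
Numerator = 66.45 + 11.30 + 15.31 = 93.06 thousand.
Denominator = 1,073.51 + 11.30 = 1,084.81 thousand.
Broad rate = 93.06 / 1,084.81 = 8.58%.

Broad underutilization rate ≈ 8.58%.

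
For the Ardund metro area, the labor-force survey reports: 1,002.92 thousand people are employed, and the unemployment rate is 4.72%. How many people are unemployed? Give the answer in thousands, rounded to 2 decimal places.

About 49.68 thousand are unemployed.

Let U be the number unemployed. The labor force is E + U, and U/(E+U) = 0.0472.
So U = 0.0472 × 1,002.92 / (1 − 0.0472) = 47.3378 / 0.9528 ≈ 49.68 thousand.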